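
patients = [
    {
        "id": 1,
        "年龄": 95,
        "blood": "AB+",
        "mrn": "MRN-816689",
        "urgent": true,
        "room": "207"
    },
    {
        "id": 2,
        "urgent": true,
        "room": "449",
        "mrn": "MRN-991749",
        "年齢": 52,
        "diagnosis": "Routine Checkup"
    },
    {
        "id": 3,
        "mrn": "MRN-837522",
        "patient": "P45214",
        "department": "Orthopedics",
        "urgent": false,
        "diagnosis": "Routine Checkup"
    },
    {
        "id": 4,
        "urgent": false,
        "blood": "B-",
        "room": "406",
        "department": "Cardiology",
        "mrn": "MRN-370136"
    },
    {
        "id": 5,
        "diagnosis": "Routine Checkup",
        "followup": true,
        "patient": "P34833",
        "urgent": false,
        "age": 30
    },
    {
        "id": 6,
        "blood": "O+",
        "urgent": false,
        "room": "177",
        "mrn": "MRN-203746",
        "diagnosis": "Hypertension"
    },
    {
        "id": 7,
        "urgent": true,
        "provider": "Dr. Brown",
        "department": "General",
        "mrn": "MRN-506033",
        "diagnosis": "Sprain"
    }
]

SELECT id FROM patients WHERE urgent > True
[]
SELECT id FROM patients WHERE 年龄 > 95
[]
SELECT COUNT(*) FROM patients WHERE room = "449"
1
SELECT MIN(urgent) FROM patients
False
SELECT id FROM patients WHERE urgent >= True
[1, 2, 7]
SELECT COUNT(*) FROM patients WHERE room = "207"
1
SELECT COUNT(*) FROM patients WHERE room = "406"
1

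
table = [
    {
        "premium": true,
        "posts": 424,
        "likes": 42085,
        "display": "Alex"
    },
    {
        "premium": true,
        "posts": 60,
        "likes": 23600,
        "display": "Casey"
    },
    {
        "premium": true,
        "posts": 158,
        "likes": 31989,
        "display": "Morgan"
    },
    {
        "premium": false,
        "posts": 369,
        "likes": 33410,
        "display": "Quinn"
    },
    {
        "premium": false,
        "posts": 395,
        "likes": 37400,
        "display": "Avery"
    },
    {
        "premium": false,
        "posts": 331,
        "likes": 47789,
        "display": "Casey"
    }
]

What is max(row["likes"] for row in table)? 47789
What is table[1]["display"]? "Casey"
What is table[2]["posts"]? 158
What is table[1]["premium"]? True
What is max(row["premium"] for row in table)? True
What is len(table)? 6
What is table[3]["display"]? "Quinn"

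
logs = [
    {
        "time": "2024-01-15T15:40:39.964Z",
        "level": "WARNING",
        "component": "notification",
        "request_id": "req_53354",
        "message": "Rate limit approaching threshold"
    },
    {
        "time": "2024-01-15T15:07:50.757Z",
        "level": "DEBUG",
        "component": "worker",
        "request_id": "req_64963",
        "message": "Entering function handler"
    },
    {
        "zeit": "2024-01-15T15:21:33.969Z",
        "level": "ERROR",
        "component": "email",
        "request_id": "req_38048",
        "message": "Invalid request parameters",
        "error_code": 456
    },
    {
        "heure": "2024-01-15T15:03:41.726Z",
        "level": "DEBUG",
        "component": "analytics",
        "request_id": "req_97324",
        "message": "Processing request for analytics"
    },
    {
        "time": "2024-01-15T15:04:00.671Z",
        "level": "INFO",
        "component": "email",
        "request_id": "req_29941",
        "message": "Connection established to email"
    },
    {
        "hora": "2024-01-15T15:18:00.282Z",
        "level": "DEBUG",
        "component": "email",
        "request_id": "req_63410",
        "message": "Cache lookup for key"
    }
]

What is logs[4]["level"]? "INFO"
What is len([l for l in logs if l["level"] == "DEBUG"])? 3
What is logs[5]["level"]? "DEBUG"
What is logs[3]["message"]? "Processing request for analytics"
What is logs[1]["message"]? "Entering function handler"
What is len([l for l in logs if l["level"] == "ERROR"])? 1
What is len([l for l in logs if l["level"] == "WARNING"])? 1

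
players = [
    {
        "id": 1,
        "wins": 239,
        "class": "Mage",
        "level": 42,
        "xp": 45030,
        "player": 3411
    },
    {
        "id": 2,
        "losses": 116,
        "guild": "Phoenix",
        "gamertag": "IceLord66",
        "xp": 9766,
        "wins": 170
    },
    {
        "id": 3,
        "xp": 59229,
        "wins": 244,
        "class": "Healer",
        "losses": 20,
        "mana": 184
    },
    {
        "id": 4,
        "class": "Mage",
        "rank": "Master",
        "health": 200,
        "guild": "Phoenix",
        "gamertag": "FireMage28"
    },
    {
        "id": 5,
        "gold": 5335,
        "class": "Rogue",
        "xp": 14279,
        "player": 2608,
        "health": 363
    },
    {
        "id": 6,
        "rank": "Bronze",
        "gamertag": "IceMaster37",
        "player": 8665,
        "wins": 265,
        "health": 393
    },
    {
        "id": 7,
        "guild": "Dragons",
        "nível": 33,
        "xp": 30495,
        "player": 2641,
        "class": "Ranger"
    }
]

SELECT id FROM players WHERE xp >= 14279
[1, 3, 5, 7]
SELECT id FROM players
[1, 2, 3, 4, 5, 6, 7]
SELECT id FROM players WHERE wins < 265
[1, 2, 3]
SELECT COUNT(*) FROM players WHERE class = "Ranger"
1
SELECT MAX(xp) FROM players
59229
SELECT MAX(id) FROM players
7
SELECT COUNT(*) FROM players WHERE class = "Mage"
2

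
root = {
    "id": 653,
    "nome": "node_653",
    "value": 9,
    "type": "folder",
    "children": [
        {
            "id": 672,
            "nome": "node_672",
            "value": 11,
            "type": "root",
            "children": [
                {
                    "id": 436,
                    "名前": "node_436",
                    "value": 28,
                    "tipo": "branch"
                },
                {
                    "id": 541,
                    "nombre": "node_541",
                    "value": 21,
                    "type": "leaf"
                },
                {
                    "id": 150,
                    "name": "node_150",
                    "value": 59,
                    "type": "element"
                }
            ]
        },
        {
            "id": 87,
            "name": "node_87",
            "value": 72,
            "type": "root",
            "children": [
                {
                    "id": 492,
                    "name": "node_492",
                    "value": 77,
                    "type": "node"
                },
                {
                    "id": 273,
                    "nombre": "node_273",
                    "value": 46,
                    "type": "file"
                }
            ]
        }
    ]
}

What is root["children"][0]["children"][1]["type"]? "leaf"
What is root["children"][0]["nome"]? "node_672"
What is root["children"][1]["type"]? "root"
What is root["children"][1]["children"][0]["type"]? "node"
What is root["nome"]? "node_653"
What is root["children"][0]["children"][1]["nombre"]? "node_541"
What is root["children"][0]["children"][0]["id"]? 436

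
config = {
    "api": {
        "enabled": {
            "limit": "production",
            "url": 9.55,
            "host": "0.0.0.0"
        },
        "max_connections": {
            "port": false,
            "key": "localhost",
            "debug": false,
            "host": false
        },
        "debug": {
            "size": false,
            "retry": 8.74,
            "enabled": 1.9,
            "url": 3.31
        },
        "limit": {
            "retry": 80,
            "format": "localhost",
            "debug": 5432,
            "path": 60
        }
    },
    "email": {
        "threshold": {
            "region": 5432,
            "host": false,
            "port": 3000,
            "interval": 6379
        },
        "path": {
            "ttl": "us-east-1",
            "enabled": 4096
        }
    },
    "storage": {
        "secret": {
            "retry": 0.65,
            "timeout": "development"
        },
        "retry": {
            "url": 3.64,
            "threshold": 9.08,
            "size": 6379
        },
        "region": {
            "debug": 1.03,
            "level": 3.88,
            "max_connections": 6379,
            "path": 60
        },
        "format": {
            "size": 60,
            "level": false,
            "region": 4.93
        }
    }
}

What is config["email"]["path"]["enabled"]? 4096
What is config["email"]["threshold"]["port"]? 3000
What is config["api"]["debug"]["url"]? 3.31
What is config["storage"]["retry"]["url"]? 3.64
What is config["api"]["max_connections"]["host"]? False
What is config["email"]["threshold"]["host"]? False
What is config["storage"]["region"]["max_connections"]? 6379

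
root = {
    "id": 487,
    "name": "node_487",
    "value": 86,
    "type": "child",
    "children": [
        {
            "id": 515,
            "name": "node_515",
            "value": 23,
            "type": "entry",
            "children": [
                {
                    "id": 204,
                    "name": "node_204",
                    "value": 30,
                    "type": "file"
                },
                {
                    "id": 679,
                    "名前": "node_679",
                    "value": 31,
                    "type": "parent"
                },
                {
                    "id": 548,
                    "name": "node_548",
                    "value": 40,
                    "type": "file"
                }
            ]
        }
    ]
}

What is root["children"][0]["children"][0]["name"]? "node_204"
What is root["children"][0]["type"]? "entry"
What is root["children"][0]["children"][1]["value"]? 31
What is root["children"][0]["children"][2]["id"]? 548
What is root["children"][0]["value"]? 23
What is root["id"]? 487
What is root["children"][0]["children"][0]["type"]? "file"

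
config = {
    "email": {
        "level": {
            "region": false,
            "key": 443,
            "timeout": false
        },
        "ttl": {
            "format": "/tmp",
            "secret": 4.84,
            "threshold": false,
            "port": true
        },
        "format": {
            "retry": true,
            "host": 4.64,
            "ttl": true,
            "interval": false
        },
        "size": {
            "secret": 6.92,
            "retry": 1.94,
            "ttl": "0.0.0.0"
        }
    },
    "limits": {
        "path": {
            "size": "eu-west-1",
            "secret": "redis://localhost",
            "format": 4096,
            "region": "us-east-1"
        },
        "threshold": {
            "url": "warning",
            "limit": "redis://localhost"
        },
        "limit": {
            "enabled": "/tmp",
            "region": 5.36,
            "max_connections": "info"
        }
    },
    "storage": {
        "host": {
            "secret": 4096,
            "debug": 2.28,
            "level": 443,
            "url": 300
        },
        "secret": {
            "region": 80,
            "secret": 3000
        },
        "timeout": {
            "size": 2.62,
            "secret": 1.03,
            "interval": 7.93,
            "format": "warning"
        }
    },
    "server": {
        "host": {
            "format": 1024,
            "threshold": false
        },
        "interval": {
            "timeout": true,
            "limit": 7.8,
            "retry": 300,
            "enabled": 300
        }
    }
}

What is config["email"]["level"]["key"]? 443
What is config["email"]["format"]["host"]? 4.64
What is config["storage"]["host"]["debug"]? 2.28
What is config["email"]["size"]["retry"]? 1.94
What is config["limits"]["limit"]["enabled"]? "/tmp"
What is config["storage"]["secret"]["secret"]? 3000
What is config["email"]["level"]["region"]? False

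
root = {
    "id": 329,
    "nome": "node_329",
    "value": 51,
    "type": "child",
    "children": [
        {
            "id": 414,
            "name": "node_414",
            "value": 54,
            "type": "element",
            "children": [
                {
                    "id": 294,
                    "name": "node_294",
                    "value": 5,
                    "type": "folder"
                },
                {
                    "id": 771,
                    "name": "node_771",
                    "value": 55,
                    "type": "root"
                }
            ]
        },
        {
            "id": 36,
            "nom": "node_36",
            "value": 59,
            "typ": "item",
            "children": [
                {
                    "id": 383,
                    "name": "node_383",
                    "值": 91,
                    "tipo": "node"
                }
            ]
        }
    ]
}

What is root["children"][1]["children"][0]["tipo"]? "node"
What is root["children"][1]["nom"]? "node_36"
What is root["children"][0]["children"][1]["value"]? 55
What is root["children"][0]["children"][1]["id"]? 771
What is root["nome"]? "node_329"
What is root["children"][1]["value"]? 59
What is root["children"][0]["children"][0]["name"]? "node_294"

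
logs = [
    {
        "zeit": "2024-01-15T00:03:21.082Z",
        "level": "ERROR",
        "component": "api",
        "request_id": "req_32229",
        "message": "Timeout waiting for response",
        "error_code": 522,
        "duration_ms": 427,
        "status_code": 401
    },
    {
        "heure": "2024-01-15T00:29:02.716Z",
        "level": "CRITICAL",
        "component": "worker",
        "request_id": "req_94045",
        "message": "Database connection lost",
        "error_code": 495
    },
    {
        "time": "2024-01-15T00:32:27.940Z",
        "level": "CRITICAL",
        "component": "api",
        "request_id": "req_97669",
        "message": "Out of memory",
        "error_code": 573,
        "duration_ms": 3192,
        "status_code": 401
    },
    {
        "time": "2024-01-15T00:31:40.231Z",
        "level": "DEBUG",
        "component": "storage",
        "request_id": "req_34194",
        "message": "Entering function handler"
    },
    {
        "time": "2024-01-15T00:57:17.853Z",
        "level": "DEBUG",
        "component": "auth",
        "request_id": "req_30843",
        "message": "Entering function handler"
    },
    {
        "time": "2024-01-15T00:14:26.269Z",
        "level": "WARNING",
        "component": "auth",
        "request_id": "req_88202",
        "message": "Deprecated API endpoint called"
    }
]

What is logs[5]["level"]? "WARNING"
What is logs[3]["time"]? "2024-01-15T00:31:40.231Z"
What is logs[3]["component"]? "storage"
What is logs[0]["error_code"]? 522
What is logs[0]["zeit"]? "2024-01-15T00:03:21.082Z"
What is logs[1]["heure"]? "2024-01-15T00:29:02.716Z"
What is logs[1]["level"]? "CRITICAL"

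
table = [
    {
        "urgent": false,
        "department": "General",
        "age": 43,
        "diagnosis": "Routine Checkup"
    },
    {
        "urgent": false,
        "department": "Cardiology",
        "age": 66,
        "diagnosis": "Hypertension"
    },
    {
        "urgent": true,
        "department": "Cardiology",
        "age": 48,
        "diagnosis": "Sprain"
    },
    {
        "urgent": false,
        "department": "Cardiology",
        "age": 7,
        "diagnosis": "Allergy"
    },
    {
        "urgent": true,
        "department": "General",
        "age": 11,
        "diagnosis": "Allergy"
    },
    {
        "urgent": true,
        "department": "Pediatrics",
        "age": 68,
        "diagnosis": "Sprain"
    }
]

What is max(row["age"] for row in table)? 68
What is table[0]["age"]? 43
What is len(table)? 6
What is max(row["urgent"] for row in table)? True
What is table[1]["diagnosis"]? "Hypertension"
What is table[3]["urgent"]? False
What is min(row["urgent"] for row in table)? False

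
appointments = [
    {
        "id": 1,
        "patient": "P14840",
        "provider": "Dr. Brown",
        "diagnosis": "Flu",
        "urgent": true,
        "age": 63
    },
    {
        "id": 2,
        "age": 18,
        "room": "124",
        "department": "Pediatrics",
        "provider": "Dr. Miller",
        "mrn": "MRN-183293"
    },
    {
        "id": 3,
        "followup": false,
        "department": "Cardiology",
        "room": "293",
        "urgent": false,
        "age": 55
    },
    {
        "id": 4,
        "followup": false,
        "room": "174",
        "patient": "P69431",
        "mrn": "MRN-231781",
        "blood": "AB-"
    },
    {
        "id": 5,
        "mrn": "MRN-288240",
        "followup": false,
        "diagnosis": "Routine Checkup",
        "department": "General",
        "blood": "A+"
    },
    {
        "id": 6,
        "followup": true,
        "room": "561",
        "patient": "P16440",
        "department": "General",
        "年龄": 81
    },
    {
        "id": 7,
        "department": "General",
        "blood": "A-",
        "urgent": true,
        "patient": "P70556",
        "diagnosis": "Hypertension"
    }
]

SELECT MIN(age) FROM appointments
18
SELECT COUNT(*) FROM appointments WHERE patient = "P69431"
1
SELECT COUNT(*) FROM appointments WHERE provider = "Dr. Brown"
1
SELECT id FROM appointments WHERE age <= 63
[1, 2, 3]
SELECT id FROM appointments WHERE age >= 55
[1, 3]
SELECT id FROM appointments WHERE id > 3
[4, 5, 6, 7]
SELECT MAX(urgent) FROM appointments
True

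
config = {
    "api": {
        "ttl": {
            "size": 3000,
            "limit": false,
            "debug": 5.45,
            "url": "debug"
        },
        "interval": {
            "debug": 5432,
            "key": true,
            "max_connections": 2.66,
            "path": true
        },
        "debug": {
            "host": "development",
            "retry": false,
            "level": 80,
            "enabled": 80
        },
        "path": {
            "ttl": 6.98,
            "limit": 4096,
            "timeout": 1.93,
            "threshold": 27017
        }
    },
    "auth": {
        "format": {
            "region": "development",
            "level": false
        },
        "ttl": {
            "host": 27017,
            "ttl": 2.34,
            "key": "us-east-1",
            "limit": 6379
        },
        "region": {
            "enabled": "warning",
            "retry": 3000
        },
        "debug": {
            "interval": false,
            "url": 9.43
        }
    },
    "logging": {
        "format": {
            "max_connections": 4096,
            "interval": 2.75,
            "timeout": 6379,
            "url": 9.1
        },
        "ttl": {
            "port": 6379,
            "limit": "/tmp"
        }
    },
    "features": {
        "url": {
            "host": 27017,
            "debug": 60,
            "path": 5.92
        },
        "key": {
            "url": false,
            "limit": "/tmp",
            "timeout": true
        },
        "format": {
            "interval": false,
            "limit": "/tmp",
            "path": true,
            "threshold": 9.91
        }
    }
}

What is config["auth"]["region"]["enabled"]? "warning"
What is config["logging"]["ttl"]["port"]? 6379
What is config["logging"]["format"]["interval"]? 2.75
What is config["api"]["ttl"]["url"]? "debug"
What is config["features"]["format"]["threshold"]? 9.91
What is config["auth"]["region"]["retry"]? 3000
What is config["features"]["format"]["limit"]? "/tmp"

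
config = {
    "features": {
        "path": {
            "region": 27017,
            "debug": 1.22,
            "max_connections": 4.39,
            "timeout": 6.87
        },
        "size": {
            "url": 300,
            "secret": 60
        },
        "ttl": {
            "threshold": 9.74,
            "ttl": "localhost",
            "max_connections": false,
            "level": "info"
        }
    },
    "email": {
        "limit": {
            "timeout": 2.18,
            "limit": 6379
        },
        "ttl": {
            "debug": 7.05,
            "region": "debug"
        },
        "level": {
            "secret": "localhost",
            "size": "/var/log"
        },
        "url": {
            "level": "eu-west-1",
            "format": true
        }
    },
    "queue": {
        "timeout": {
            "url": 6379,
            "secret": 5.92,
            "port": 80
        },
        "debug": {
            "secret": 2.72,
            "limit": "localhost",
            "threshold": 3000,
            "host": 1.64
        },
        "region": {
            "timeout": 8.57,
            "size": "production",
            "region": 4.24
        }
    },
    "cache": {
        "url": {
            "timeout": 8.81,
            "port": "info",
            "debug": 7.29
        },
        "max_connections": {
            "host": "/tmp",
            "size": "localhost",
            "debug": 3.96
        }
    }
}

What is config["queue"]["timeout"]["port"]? 80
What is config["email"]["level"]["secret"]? "localhost"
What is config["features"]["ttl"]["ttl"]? "localhost"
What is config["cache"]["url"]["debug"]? 7.29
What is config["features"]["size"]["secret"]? 60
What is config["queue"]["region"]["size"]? "production"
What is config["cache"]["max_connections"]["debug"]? 3.96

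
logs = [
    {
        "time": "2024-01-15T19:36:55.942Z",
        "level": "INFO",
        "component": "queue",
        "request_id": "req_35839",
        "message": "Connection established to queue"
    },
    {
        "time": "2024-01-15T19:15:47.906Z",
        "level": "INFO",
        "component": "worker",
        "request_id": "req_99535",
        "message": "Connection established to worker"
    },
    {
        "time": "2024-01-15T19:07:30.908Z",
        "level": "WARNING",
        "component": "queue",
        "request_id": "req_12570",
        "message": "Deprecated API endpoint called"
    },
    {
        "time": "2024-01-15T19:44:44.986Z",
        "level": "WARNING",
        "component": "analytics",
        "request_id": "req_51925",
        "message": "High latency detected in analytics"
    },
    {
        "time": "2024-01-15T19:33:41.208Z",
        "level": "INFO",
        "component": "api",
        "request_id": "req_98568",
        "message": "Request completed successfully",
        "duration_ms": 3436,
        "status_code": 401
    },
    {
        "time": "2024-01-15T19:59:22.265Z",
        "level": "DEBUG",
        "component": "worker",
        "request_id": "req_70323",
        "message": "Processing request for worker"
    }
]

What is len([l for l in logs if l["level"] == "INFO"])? 3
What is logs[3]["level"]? "WARNING"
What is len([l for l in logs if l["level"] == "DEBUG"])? 1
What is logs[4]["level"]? "INFO"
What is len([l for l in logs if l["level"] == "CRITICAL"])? 0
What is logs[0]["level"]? "INFO"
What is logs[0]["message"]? "Connection established to queue"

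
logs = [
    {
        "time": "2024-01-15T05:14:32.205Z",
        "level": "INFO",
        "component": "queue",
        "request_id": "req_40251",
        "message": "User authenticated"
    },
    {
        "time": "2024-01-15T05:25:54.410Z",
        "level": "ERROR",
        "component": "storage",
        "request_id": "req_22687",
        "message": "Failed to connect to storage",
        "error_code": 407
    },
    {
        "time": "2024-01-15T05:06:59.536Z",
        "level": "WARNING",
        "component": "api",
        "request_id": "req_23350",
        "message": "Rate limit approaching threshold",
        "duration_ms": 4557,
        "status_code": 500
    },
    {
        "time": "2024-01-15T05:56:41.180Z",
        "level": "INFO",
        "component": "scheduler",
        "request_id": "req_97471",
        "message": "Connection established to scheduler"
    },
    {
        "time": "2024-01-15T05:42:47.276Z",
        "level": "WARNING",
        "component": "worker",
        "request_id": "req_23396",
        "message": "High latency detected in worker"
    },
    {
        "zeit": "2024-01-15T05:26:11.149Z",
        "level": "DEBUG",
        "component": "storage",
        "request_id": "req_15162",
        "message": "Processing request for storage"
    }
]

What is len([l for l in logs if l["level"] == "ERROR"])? 1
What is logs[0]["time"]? "2024-01-15T05:14:32.205Z"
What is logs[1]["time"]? "2024-01-15T05:25:54.410Z"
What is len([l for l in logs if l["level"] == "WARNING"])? 2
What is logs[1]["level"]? "ERROR"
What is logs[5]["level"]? "DEBUG"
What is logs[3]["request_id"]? "req_97471"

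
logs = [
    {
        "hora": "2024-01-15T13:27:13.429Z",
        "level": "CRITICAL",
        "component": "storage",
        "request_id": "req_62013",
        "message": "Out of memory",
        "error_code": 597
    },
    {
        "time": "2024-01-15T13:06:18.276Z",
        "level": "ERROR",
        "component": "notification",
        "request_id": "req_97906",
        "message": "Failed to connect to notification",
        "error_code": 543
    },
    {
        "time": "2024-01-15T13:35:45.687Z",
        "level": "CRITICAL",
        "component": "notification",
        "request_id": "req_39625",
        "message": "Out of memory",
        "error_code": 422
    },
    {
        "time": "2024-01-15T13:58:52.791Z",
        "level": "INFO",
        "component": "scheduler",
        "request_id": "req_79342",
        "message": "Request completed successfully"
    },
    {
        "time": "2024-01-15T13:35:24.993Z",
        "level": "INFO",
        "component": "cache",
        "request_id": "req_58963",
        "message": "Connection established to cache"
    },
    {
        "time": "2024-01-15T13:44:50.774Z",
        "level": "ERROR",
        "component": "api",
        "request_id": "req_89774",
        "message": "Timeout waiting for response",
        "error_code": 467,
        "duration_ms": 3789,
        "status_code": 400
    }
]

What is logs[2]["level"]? "CRITICAL"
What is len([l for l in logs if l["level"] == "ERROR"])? 2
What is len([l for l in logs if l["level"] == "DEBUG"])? 0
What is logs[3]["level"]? "INFO"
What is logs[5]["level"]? "ERROR"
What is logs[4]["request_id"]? "req_58963"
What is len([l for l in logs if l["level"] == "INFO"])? 2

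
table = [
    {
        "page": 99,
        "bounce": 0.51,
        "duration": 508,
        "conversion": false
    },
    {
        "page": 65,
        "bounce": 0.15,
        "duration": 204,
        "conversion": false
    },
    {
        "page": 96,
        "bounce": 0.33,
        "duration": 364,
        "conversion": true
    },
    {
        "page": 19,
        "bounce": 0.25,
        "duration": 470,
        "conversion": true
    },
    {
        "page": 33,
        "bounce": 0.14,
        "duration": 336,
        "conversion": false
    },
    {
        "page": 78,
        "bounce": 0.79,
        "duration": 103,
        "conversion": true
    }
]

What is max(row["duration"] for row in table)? 508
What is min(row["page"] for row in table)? 19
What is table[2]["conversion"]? True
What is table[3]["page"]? 19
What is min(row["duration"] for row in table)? 103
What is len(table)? 6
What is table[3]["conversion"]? True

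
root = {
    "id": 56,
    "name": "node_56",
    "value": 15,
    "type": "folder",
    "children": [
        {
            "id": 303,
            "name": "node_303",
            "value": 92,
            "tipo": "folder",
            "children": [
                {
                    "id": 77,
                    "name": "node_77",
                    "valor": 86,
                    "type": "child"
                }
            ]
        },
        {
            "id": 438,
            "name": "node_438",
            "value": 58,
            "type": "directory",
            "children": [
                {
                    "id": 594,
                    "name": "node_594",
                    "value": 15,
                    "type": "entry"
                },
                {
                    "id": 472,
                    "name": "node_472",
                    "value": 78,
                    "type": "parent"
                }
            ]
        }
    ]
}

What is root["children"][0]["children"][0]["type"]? "child"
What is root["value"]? 15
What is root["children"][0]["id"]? 303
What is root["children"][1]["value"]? 58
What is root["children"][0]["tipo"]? "folder"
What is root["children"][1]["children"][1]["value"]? 78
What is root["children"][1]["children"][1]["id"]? 472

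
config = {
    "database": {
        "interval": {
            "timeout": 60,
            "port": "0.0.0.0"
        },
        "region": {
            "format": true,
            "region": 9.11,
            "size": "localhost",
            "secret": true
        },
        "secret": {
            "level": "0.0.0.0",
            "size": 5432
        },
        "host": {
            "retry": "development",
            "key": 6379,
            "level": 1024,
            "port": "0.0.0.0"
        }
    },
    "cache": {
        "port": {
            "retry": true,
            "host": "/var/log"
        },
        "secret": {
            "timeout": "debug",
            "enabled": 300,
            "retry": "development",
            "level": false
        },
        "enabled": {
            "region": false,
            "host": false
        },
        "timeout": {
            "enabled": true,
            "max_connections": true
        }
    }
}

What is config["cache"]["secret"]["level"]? False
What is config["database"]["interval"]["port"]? "0.0.0.0"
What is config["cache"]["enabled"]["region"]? False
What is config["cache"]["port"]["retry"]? True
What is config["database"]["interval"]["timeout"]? 60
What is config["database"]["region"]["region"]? 9.11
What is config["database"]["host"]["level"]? 1024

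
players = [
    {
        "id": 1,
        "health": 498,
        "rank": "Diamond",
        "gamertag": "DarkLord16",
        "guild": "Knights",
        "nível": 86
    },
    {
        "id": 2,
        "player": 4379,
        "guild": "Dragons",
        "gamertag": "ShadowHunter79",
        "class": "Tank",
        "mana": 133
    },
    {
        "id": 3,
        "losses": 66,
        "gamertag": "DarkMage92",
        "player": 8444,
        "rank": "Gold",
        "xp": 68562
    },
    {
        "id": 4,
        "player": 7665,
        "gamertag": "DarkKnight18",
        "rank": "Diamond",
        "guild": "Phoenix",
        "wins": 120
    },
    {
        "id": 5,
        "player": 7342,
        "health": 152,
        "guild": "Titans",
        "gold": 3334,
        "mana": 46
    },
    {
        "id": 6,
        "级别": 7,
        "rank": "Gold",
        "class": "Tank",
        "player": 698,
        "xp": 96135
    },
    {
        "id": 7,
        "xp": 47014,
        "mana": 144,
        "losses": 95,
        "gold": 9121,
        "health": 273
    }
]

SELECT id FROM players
[1, 2, 3, 4, 5, 6, 7]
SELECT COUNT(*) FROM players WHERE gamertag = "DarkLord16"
1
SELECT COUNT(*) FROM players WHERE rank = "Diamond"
2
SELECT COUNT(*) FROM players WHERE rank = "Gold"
2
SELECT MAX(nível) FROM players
86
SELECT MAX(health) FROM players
498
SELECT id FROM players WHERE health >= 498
[1]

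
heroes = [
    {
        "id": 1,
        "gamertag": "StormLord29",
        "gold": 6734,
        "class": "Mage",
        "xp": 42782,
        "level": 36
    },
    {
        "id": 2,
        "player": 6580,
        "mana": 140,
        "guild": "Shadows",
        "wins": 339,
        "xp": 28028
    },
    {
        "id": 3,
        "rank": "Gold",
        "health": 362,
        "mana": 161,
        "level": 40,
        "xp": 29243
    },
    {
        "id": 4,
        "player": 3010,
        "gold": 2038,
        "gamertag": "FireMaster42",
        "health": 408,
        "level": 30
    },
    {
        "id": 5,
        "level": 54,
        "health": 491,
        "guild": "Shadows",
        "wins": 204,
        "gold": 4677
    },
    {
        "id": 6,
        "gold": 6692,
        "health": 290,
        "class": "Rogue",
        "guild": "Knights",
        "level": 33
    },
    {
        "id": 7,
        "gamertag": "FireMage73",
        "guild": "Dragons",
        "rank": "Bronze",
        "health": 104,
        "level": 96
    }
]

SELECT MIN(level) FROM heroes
30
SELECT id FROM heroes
[1, 2, 3, 4, 5, 6, 7]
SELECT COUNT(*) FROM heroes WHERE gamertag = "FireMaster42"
1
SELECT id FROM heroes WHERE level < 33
[4]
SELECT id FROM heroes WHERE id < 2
[1]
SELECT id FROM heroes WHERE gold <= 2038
[4]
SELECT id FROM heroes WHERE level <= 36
[1, 4, 6]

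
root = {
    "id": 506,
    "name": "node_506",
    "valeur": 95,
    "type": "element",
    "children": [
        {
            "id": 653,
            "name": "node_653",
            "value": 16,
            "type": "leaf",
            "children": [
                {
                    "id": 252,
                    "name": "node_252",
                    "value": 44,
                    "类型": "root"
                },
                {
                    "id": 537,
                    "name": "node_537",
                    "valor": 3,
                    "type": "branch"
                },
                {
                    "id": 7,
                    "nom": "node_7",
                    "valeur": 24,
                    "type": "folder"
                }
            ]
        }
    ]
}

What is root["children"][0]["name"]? "node_653"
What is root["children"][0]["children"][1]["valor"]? 3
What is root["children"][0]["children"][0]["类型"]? "root"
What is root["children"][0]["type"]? "leaf"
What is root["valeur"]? 95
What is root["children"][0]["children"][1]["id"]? 537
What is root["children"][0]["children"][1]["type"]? "branch"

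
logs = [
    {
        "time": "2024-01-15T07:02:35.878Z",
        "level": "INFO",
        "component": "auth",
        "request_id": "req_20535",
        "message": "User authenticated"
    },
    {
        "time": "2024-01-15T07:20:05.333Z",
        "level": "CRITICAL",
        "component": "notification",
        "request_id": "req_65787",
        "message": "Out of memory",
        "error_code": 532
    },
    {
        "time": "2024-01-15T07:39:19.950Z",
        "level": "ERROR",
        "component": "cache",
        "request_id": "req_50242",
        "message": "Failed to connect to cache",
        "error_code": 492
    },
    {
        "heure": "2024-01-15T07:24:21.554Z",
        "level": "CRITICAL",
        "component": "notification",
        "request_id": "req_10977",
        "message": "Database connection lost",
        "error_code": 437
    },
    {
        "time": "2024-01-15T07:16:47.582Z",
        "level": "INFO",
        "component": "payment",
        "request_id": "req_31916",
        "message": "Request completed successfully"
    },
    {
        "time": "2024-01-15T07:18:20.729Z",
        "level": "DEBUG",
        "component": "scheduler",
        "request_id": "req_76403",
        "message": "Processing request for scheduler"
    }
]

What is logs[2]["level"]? "ERROR"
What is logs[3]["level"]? "CRITICAL"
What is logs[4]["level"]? "INFO"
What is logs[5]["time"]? "2024-01-15T07:18:20.729Z"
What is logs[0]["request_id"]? "req_20535"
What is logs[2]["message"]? "Failed to connect to cache"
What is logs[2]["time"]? "2024-01-15T07:39:19.950Z"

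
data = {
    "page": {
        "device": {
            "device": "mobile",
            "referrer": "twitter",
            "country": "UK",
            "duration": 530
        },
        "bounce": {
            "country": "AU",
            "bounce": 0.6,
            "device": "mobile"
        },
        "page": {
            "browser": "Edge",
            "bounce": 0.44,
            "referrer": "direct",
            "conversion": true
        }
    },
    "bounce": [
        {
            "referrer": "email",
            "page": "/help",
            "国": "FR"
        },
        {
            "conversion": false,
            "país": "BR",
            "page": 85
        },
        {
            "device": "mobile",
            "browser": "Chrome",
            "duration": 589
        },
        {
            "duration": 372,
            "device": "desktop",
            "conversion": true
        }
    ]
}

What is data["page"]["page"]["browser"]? "Edge"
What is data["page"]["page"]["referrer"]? "direct"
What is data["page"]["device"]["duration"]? 530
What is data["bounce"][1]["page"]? 85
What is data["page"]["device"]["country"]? "UK"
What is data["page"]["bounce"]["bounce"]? 0.6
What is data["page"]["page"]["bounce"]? 0.44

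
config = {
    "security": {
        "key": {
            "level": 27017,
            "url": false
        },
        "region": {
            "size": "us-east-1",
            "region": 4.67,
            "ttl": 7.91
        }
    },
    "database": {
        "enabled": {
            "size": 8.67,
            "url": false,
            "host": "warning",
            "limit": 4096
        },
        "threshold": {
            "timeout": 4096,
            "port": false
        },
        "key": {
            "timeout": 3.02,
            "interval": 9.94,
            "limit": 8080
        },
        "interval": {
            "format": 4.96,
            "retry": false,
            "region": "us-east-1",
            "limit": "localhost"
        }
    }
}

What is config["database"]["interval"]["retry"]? False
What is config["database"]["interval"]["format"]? 4.96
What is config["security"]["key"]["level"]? 27017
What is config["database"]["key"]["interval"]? 9.94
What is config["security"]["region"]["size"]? "us-east-1"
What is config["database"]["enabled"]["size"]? 8.67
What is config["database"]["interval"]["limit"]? "localhost"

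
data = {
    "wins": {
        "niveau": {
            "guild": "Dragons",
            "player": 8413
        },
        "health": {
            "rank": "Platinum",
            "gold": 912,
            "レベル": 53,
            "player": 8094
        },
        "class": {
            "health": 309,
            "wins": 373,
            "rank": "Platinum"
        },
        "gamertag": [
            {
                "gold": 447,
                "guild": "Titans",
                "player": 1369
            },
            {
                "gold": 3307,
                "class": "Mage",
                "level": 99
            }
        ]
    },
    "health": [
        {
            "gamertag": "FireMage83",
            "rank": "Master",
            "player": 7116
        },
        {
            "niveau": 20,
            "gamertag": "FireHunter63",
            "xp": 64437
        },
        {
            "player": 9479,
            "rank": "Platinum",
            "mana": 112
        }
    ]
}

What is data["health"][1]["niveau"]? 20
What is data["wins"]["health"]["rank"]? "Platinum"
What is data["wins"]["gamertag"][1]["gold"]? 3307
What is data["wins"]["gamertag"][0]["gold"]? 447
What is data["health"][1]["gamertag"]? "FireHunter63"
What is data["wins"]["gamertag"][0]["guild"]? "Titans"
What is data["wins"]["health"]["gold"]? 912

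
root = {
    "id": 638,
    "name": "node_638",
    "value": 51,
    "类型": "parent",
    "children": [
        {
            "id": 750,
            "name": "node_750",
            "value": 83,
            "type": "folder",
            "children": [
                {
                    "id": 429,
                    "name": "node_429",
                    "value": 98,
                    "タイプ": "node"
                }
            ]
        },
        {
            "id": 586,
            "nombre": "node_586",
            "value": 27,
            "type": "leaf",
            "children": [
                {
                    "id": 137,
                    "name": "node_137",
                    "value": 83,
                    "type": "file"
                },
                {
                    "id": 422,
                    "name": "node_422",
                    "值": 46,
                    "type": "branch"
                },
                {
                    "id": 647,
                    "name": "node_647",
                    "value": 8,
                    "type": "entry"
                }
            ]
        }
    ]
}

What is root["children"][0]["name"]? "node_750"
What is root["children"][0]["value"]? 83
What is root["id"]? 638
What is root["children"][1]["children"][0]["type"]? "file"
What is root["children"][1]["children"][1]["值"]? 46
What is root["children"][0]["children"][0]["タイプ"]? "node"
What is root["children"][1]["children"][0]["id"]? 137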